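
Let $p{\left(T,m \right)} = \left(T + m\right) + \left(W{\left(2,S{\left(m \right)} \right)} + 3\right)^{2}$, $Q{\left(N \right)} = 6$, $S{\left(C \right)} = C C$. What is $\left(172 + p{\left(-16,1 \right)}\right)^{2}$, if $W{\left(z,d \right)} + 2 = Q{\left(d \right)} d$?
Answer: $42436$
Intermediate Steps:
$S{\left(C \right)} = C^{2}$
$W{\left(z,d \right)} = -2 + 6 d$
$p{\left(T,m \right)} = T + m + \left(1 + 6 m^{2}\right)^{2}$ ($p{\left(T,m \right)} = \left(T + m\right) + \left(\left(-2 + 6 m^{2}\right) + 3\right)^{2} = \left(T + m\right) + \left(1 + 6 m^{2}\right)^{2} = T + m + \left(1 + 6 m^{2}\right)^{2}$)
$\left(172 + p{\left(-16,1 \right)}\right)^{2} = \left(172 + \left(-16 + 1 + \left(1 + 6 \cdot 1^{2}\right)^{2}\right)\right)^{2} = \left(172 + \left(-16 + 1 + \left(1 + 6 \cdot 1\right)^{2}\right)\right)^{2} = \left(172 + \left(-16 + 1 + \left(1 + 6\right)^{2}\right)\right)^{2} = \left(172 + \left(-16 + 1 + 7^{2}\right)\right)^{2} = \left(172 + \left(-16 + 1 + 49\right)\right)^{2} = \left(172 + 34\right)^{2} = 206^{2} = 42436$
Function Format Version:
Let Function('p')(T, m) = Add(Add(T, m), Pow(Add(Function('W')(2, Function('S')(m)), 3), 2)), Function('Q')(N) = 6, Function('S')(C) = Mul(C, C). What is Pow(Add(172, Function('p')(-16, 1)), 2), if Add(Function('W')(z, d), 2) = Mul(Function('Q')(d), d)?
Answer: 42436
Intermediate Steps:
Function('S')(C) = Pow(C, 2)
Function('W')(z, d) = Add(-2, Mul(6, d))
Function('p')(T, m) = Add(T, m, Pow(Add(1, Mul(6, Pow(m, 2))), 2)) (Function('p')(T, m) = Add(Add(T, m), Pow(Add(Add(-2, Mul(6, Pow(m, 2))), 3), 2)) = Add(Add(T, m), Pow(Add(1, Mul(6, Pow(m, 2))), 2)) = Add(T, m, Pow(Add(1, Mul(6, Pow(m, 2))), 2)))
Pow(Add(172, Function('p')(-16, 1)), 2) = Pow(Add(172, Add(-16, 1, Pow(Add(1, Mul(6, Pow(1, 2))), 2))), 2) = Pow(Add(172, Add(-16, 1, Pow(Add(1, Mul(6, 1)), 2))), 2) = Pow(Add(172, Add(-16, 1, Pow(Add(1, 6), 2))), 2) = Pow(Add(172, Add(-16, 1, Pow(7, 2))), 2) = Pow(Add(172, Add(-16, 1, 49)), 2) = Pow(Add(172, 34), 2) = Pow(206, 2) = 42436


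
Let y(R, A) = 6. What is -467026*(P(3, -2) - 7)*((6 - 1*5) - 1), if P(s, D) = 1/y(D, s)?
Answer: 0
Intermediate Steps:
P(s, D) = ⅙ (P(s, D) = 1/6 = ⅙)
-467026*(P(3, -2) - 7)*((6 - 1*5) - 1) = -467026*(⅙ - 7)*((6 - 1*5) - 1) = -(-9574033)*((6 - 5) - 1)/3 = -(-9574033)*(1 - 1)/3 = -(-9574033)*0/3 = -467026*0 = 0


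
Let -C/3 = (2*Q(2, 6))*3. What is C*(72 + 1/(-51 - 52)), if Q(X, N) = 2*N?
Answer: -1601640/103 ≈ -15550.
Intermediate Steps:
C = -216 (C = -3*2*(2*6)*3 = -3*2*12*3 = -72*3 = -3*72 = -216)
C*(72 + 1/(-51 - 52)) = -216*(72 + 1/(-51 - 52)) = -216*(72 + 1/(-103)) = -216*(72 - 1/103) = -216*7415/103 = -1601640/103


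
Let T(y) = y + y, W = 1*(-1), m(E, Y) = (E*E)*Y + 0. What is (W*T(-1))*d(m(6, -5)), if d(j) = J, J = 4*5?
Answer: 40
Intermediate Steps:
m(E, Y) = Y*E² (m(E, Y) = E²*Y + 0 = Y*E² + 0 = Y*E²)
J = 20
d(j) = 20
W = -1
T(y) = 2*y
(W*T(-1))*d(m(6, -5)) = -2*(-1)*20 = -1*(-2)*20 = 2*20 = 40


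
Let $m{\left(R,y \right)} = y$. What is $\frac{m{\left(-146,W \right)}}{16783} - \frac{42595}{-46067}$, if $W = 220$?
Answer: $\frac{103572375}{110448923} \approx 0.93774$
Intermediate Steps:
$\frac{m{\left(-146,W \right)}}{16783} - \frac{42595}{-46067} = \frac{220}{16783} - \frac{42595}{-46067} = 220 \cdot \frac{1}{16783} - - \frac{6085}{6581} = \frac{220}{16783} + \frac{6085}{6581} = \frac{103572375}{110448923}$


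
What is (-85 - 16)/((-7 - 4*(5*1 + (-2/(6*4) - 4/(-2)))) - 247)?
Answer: 303/845 ≈ 0.35858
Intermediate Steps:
(-85 - 16)/((-7 - 4*(5*1 + (-2/(6*4) - 4/(-2)))) - 247) = -101/((-7 - 4*(5 + (-2/24 - 4*(-½)))) - 247) = -101/((-7 - 4*(5 + (-2*1/24 + 2))) - 247) = -101/((-7 - 4*(5 + (-1/12 + 2))) - 247) = -101/((-7 - 4*(5 + 23/12)) - 247) = -101/((-7 - 4*83/12) - 247) = -101/((-7 - 83/3) - 247) = -101/(-104/3 - 247) = -101/(-845/3) = -101*(-3/845) = 303/845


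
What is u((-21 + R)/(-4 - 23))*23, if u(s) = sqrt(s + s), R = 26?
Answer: 23*I*sqrt(30)/9 ≈ 13.997*I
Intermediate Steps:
u(s) = sqrt(2)*sqrt(s) (u(s) = sqrt(2*s) = sqrt(2)*sqrt(s))
u((-21 + R)/(-4 - 23))*23 = (sqrt(2)*sqrt((-21 + 26)/(-4 - 23)))*23 = (sqrt(2)*sqrt(5/(-27)))*23 = (sqrt(2)*sqrt(5*(-1/27)))*23 = (sqrt(2)*sqrt(-5/27))*23 = (sqrt(2)*(I*sqrt(15)/9))*23 = (I*sqrt(30)/9)*23 = 23*I*sqrt(30)/9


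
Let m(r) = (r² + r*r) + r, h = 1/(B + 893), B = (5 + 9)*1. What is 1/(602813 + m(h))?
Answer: 822649/495903512546 ≈ 1.6589e-6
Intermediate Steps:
B = 14 (B = 14*1 = 14)
h = 1/907 (h = 1/(14 + 893) = 1/907 ≈ 0.0011025)
m(r) = r + 2*r² (m(r) = (r² + r²) + r = 2*r² + r = r + 2*r²)
1/(602813 + m(h)) = 1/(602813 + (1 + 2*(1/907))/907) = 1/(602813 + (1 + 2/907)/907) = 1/(602813 + (1/907)*(909/907)) = 1/(602813 + 909/822649) = 1/(495903512546/822649) = 822649/495903512546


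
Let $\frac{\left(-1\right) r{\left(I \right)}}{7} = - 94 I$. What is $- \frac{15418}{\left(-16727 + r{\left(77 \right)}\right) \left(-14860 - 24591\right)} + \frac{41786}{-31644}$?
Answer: $- \frac{1036072892003}{784611508554} \approx -1.3205$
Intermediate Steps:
$r{\left(I \right)} = 658 I$ ($r{\left(I \right)} = - 7 \left(- 94 I\right) = 658 I$)
$- \frac{15418}{\left(-16727 + r{\left(77 \right)}\right) \left(-14860 - 24591\right)} + \frac{41786}{-31644} = - \frac{15418}{\left(-16727 + 658 \cdot 77\right) \left(-14860 - 24591\right)} + \frac{41786}{-31644} = - \frac{15418}{\left(-16727 + 50666\right) \left(-39451\right)} + 41786 \left(- \frac{1}{31644}\right) = - \frac{15418}{33939 \left(-39451\right)} - \frac{20893}{15822} = - \frac{15418}{-1338927489} - \frac{20893}{15822} = \left(-15418\right) \left(- \frac{1}{1338927489}\right) - \frac{20893}{15822} = \frac{15418}{1338927489} - \frac{20893}{15822} = - \frac{1036072892003}{784611508554}$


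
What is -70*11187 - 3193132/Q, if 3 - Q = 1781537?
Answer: -697549133464/890767 ≈ -7.8309e+5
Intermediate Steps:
Q = -1781534 (Q = 3 - 1*1781537 = 3 - 1781537 = -1781534)
-70*11187 - 3193132/Q = -70*11187 - 3193132/(-1781534) = -783090 - 3193132*(-1/1781534) = -783090 + 1596566/890767 = -697549133464/890767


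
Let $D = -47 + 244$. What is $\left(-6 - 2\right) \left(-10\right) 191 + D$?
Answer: $15477$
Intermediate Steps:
$D = 197$
$\left(-6 - 2\right) \left(-10\right) 191 + D = \left(-6 - 2\right) \left(-10\right) 191 + 197 = \left(-8\right) \left(-10\right) 191 + 197 = 80 \cdot 191 + 197 = 15280 + 197 = 15477$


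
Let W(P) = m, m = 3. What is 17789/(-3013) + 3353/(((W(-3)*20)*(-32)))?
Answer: -44257469/5784960 ≈ -7.6504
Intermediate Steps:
W(P) = 3
17789/(-3013) + 3353/(((W(-3)*20)*(-32))) = 17789/(-3013) + 3353/(((3*20)*(-32))) = 17789*(-1/3013) + 3353/((60*(-32))) = -17789/3013 + 3353/(-1920) = -17789/3013 + 3353*(-1/1920) = -17789/3013 - 3353/1920 = -44257469/5784960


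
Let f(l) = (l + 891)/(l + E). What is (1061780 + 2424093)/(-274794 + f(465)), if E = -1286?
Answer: -2861901733/225607230 ≈ -12.685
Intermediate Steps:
f(l) = (891 + l)/(-1286 + l) (f(l) = (l + 891)/(l - 1286) = (891 + l)/(-1286 + l))
(1061780 + 2424093)/(-274794 + f(465)) = (1061780 + 2424093)/(-274794 + (891 + 465)/(-1286 + 465)) = 3485873/(-274794 + 1356/(-821)) = 3485873/(-274794 - 1/821*1356) = 3485873/(-274794 - 1356/821) = 3485873/(-225607230/821) = 3485873*(-821/225607230) = -2861901733/225607230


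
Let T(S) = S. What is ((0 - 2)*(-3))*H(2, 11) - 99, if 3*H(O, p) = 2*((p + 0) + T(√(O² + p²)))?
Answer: -55 + 20*√5 ≈ -10.279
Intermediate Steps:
H(O, p) = 2*p/3 + 2*√(O² + p²)/3 (H(O, p) = (2*((p + 0) + √(O² + p²)))/3 = (2*(p + √(O² + p²)))/3 = (2*p + 2*√(O² + p²))/3 = 2*p/3 + 2*√(O² + p²)/3)
((0 - 2)*(-3))*H(2, 11) - 99 = ((0 - 2)*(-3))*((⅔)*11 + 2*√(2² + 11²)/3) - 99 = (-2*(-3))*(22/3 + 2*√(4 + 121)/3) - 99 = 6*(22/3 + 2*√125/3) - 99 = 6*(22/3 + 2*(5*√5)/3) - 99 = 6*(22/3 + 10*√5/3) - 99 = (44 + 20*√5) - 99 = -55 + 20*√5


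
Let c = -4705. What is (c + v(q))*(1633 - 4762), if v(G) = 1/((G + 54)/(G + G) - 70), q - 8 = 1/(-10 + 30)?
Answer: 313563714093/21299 ≈ 1.4722e+7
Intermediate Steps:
q = 161/20 (q = 8 + 1/(-10 + 30) = 8 + 1/20 = 161/20 ≈ 8.0500)
v(G) = 1/(-70 + (54 + G)/(2*G)) (v(G) = 1/((54 + G)/((2*G)) - 70) = 1/((54 + G)*(1/(2*G)) - 70) = 1/((54 + G)/(2*G) - 70) = 1/(-70 + (54 + G)/(2*G)))
(c + v(q))*(1633 - 4762) = (-4705 - 2*161/20/(-54 + 139*(161/20)))*(1633 - 4762) = (-4705 - 2*161/20/(-54 + 22379/20))*(-3129) = (-4705 - 2*161/20/21299/20)*(-3129) = (-4705 - 2*161/20*20/21299)*(-3129) = (-4705 - 322/21299)*(-3129) = -100212117/21299*(-3129) = 313563714093/21299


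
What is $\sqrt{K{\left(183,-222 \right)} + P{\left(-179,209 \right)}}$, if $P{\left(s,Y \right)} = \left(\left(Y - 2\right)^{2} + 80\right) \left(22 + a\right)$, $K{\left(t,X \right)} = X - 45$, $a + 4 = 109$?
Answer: $2 \sqrt{1362929} \approx 2334.9$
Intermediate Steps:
$a = 105$ ($a = -4 + 109 = 105$)
$K{\left(t,X \right)} = -45 + X$
$P{\left(s,Y \right)} = 10160 + 127 \left(-2 + Y\right)^{2}$ ($P{\left(s,Y \right)} = \left(\left(Y - 2\right)^{2} + 80\right) \left(22 + 105\right) = \left(\left(-2 + Y\right)^{2} + 80\right) 127 = \left(80 + \left(-2 + Y\right)^{2}\right) 127 = 10160 + 127 \left(-2 + Y\right)^{2}$)
$\sqrt{K{\left(183,-222 \right)} + P{\left(-179,209 \right)}} = \sqrt{\left(-45 - 222\right) + \left(10160 + 127 \left(-2 + 209\right)^{2}\right)} = \sqrt{-267 + \left(10160 + 127 \cdot 207^{2}\right)} = \sqrt{-267 + \left(10160 + 127 \cdot 42849\right)} = \sqrt{-267 + \left(10160 + 5441823\right)} = \sqrt{-267 + 5451983} = \sqrt{5451716} = 2 \sqrt{1362929}$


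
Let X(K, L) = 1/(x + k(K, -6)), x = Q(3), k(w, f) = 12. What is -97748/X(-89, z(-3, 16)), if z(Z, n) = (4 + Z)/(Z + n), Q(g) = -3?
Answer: -879732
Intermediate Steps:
x = -3
z(Z, n) = (4 + Z)/(Z + n)
X(K, L) = ⅑ (X(K, L) = 1/(-3 + 12) = 1/9 = ⅑)
-97748/X(-89, z(-3, 16)) = -97748/⅑ = -97748*9 = -879732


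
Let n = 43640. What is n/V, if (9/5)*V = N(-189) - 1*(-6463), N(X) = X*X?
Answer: 9819/5273 ≈ 1.8621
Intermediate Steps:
N(X) = X**2
V = 210920/9 (V = 5*((-189)**2 - 1*(-6463))/9 = 5*(35721 + 6463)/9 = (5/9)*42184 = 210920/9 ≈ 23436.)
n/V = 43640/(210920/9) = 43640*(9/210920) = 9819/5273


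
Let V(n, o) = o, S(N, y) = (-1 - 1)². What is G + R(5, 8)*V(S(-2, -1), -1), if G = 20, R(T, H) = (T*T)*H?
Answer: -180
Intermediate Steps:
R(T, H) = H*T² (R(T, H) = T²*H = H*T²)
S(N, y) = 4 (S(N, y) = (-2)² = 4)
G + R(5, 8)*V(S(-2, -1), -1) = 20 + (8*5²)*(-1) = 20 + (8*25)*(-1) = 20 + 200*(-1) = 20 - 200 = -180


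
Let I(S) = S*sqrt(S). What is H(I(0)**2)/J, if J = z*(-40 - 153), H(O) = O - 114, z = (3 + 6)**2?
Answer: 38/5211 ≈ 0.0072923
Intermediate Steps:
z = 81 (z = 9**2 = 81)
I(S) = S**(3/2)
H(O) = -114 + O
J = -15633 (J = 81*(-40 - 153) = 81*(-193) = -15633)
H(I(0)**2)/J = (-114 + (0**(3/2))**2)/(-15633) = (-114 + 0**2)*(-1/15633) = (-114 + 0)*(-1/15633) = -114*(-1/15633) = 38/5211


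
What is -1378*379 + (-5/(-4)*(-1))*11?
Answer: -2089103/4 ≈ -5.2228e+5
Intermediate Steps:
-1378*379 + (-5/(-4)*(-1))*11 = -522262 + (-5*(-¼)*(-1))*11 = -522262 + ((5/4)*(-1))*11 = -522262 - 5/4*11 = -522262 - 55/4 = -2089103/4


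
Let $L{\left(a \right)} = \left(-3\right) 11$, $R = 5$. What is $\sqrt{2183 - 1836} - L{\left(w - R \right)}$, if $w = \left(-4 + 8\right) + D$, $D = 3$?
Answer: $33 + \sqrt{347} \approx 51.628$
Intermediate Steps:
$w = 7$ ($w = \left(-4 + 8\right) + 3 = 4 + 3 = 7$)
$L{\left(a \right)} = -33$
$\sqrt{2183 - 1836} - L{\left(w - R \right)} = \sqrt{2183 - 1836} - -33 = \sqrt{347} + 33 = 33 + \sqrt{347}$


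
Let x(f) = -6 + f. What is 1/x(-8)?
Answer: -1/14 ≈ -0.071429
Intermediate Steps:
1/x(-8) = 1/(-6 - 8) = 1/(-14) = -1/14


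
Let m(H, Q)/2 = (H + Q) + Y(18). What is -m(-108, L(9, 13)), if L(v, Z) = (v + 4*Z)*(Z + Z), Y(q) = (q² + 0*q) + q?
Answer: -3640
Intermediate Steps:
Y(q) = q + q² (Y(q) = (q² + 0) + q = q² + q = q + q²)
L(v, Z) = 2*Z*(v + 4*Z) (L(v, Z) = (v + 4*Z)*(2*Z) = 2*Z*(v + 4*Z))
m(H, Q) = 684 + 2*H + 2*Q (m(H, Q) = 2*((H + Q) + 18*(1 + 18)) = 2*((H + Q) + 18*19) = 2*((H + Q) + 342) = 2*(342 + H + Q) = 684 + 2*H + 2*Q)
-m(-108, L(9, 13)) = -(684 + 2*(-108) + 2*(2*13*(9 + 4*13))) = -(684 - 216 + 2*(2*13*(9 + 52))) = -(684 - 216 + 2*(2*13*61)) = -(684 - 216 + 2*1586) = -(684 - 216 + 3172) = -1*3640 = -3640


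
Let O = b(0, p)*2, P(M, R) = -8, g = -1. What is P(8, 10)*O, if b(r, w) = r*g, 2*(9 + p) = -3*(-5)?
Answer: 0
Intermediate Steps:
p = -3/2 (p = -9 + (-3*(-5))/2 = -9 + (½)*15 = -9 + 15/2 = -3/2 ≈ -1.5000)
b(r, w) = -r (b(r, w) = r*(-1) = -r)
O = 0 (O = -1*0*2 = 0*2 = 0)
P(8, 10)*O = -8*0 = 0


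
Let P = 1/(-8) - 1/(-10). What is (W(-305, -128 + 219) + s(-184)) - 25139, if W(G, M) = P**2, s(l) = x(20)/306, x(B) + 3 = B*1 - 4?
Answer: -6154016647/244800 ≈ -25139.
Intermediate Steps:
x(B) = -7 + B (x(B) = -3 + (B*1 - 4) = -3 + (B - 4) = -3 + (-4 + B) = -7 + B)
P = -1/40 (P = 1*(-1/8) - 1*(-1/10) = -1/8 + 1/10 = -1/40 ≈ -0.025000)
s(l) = 13/306 (s(l) = (-7 + 20)/306 = 13*(1/306) = 13/306)
W(G, M) = 1/1600 (W(G, M) = (-1/40)**2 = 1/1600)
(W(-305, -128 + 219) + s(-184)) - 25139 = (1/1600 + 13/306) - 25139 = 10553/244800 - 25139 = -6154016647/244800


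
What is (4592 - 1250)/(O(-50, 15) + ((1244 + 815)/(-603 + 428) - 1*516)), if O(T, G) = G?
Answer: -292425/44867 ≈ -6.5176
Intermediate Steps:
(4592 - 1250)/(O(-50, 15) + ((1244 + 815)/(-603 + 428) - 1*516)) = (4592 - 1250)/(15 + ((1244 + 815)/(-603 + 428) - 1*516)) = 3342/(15 + (2059/(-175) - 516)) = 3342/(15 + (2059*(-1/175) - 516)) = 3342/(15 + (-2059/175 - 516)) = 3342/(15 - 92359/175) = 3342/(-89734/175) = 3342*(-175/89734) = -292425/44867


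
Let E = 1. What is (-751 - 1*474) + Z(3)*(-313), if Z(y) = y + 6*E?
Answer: -4042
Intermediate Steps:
Z(y) = 6 + y (Z(y) = y + 6*1 = y + 6 = 6 + y)
(-751 - 1*474) + Z(3)*(-313) = (-751 - 1*474) + (6 + 3)*(-313) = (-751 - 474) + 9*(-313) = -1225 - 2817 = -4042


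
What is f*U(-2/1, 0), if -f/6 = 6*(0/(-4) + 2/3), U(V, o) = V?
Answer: 48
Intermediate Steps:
f = -24 (f = -36*(0/(-4) + 2/3) = -36*(0*(-1/4) + 2*(1/3)) = -36*(0 + 2/3) = -36*2/3 = -6*4 = -24)
f*U(-2/1, 0) = -(-48)/1 = -(-48) = -24*(-2) = 48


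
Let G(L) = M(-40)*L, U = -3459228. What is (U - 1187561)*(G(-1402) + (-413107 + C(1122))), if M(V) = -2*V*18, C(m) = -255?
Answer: 11302115370938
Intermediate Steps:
M(V) = -36*V
G(L) = 1440*L (G(L) = (-36*(-40))*L = 1440*L)
(U - 1187561)*(G(-1402) + (-413107 + C(1122))) = (-3459228 - 1187561)*(1440*(-1402) + (-413107 - 255)) = -4646789*(-2018880 - 413362) = -4646789*(-2432242) = 11302115370938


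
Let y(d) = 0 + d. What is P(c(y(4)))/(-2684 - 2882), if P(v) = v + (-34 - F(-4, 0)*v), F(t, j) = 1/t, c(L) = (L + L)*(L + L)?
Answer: -1/121 ≈ -0.0082645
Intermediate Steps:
y(d) = d
c(L) = 4*L² (c(L) = (2*L)*(2*L) = 4*L²)
P(v) = -34 + 5*v/4 (P(v) = v + (-34 - v/(-4)) = v + (-34 - (-1)*v/4) = v + (-34 + v/4) = -34 + 5*v/4)
P(c(y(4)))/(-2684 - 2882) = (-34 + 5*(4*4²)/4)/(-2684 - 2882) = (-34 + 5*(4*16)/4)/(-5566) = (-34 + (5/4)*64)*(-1/5566) = (-34 + 80)*(-1/5566) = 46*(-1/5566) = -1/121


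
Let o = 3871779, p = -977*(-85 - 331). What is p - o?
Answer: -3465347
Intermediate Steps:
p = 406432 (p = -977*(-416) = 406432)
p - o = 406432 - 1*3871779 = 406432 - 3871779 = -3465347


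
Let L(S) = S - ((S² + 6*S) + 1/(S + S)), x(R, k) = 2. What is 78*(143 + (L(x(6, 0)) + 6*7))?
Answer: 26637/2 ≈ 13319.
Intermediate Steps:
L(S) = -S² - 5*S - 1/(2*S) (L(S) = S - ((S² + 6*S) + 1/(2*S)) = S - (S² + 1/(2*S) + 6*S) = S + (-S² - 6*S - 1/(2*S)) = -S² - 5*S - 1/(2*S))
78*(143 + (L(x(6, 0)) + 6*7)) = 78*(143 + ((-1*2² - 5*2 - ½/2) + 6*7)) = 78*(143 + ((-1*4 - 10 - ½*½) + 42)) = 78*(143 + ((-4 - 10 - ¼) + 42)) = 78*(143 + (-57/4 + 42)) = 78*(143 + 111/4) = 78*(683/4) = 26637/2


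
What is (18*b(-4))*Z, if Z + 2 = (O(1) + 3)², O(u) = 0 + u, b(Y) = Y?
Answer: -1008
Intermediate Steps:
O(u) = u
Z = 14 (Z = -2 + (1 + 3)² = -2 + 4² = -2 + 16 = 14)
(18*b(-4))*Z = (18*(-4))*14 = -72*14 = -1008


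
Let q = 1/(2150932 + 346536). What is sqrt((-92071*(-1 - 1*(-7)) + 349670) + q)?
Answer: I*sqrt(316164852227771169)/1248734 ≈ 450.28*I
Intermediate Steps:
q = 1/2497468 ≈ 4.0041e-7
sqrt((-92071*(-1 - 1*(-7)) + 349670) + q) = sqrt((-92071*(-1 - 1*(-7)) + 349670) + 1/2497468) = sqrt((-92071*(-1 + 7) + 349670) + 1/2497468) = sqrt((-92071*6 + 349670) + 1/2497468) = sqrt((-552426 + 349670) + 1/2497468) = sqrt(-202756 + 1/2497468) = sqrt(-506376621807/2497468) = I*sqrt(316164852227771169)/1248734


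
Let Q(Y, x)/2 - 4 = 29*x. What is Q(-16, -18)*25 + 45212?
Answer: 19312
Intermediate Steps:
Q(Y, x) = 8 + 58*x (Q(Y, x) = 8 + 2*(29*x) = 8 + 58*x)
Q(-16, -18)*25 + 45212 = (8 + 58*(-18))*25 + 45212 = (8 - 1044)*25 + 45212 = -1036*25 + 45212 = -25900 + 45212 = 19312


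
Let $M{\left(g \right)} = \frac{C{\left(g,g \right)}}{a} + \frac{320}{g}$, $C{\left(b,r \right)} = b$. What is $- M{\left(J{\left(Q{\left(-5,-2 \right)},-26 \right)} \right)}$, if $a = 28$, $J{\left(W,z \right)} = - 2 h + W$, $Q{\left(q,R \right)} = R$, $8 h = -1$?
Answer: $\frac{20487}{112} \approx 182.92$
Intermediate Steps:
$h = - \frac{1}{8}$ ($h = \frac{1}{8} \left(-1\right) = - \frac{1}{8} \approx -0.125$)
$J{\left(W,z \right)} = \frac{1}{4} + W$ ($J{\left(W,z \right)} = \left(-2\right) \left(- \frac{1}{8}\right) + W = \frac{1}{4} + W$)
$M{\left(g \right)} = \frac{320}{g} + \frac{g}{28}$ ($M{\left(g \right)} = \frac{g}{28} + \frac{320}{g} = \frac{320}{g} + \frac{g}{28}$)
$- M{\left(J{\left(Q{\left(-5,-2 \right)},-26 \right)} \right)} = - (\frac{320}{\frac{1}{4} - 2} + \frac{\frac{1}{4} - 2}{28}) = - (\frac{320}{- \frac{7}{4}} + \frac{1}{28} \left(- \frac{7}{4}\right)) = - (320 \left(- \frac{4}{7}\right) - \frac{1}{16}) = - (- \frac{1280}{7} - \frac{1}{16}) = \left(-1\right) \left(- \frac{20487}{112}\right) = \frac{20487}{112}$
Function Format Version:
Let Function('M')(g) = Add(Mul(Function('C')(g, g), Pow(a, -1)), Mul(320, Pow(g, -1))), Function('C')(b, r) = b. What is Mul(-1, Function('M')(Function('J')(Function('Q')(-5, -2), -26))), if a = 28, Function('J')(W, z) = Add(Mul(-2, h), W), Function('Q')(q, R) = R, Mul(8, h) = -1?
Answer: Rational(20487, 112) ≈ 182.92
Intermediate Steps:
h = Rational(-1, 8) (h = Mul(Rational(1, 8), -1) = Rational(-1, 8) ≈ -0.12500)
Function('J')(W, z) = Add(Rational(1, 4), W) (Function('J')(W, z) = Add(Mul(-2, Rational(-1, 8)), W) = Add(Rational(1, 4), W))
Function('M')(g) = Add(Mul(320, Pow(g, -1)), Mul(Rational(1, 28), g)) (Function('M')(g) = Add(Mul(g, Pow(28, -1)), Mul(320, Pow(g, -1))) = Add(Mul(g, Rational(1, 28)), Mul(320, Pow(g, -1))) = Add(Mul(Rational(1, 28), g), Mul(320, Pow(g, -1))) = Add(Mul(320, Pow(g, -1)), Mul(Rational(1, 28), g)))
Mul(-1, Function('M')(Function('J')(Function('Q')(-5, -2), -26))) = Mul(-1, Add(Mul(320, Pow(Add(Rational(1, 4), -2), -1)), Mul(Rational(1, 28), Add(Rational(1, 4), -2)))) = Mul(-1, Add(Mul(320, Pow(Rational(-7, 4), -1)), Mul(Rational(1, 28), Rational(-7, 4)))) = Mul(-1, Add(Mul(320, Rational(-4, 7)), Rational(-1, 16))) = Mul(-1, Add(Rational(-1280, 7), Rational(-1, 16))) = Mul(-1, Rational(-20487, 112)) = Rational(20487, 112)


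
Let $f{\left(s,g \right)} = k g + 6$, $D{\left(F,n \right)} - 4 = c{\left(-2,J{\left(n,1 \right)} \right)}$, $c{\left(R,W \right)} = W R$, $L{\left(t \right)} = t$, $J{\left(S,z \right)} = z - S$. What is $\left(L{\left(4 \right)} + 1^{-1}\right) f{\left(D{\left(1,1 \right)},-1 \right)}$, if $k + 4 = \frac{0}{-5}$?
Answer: $50$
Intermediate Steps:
$c{\left(R,W \right)} = R W$
$k = -4$ ($k = -4 + \frac{0}{-5} = -4 + 0 \left(- \frac{1}{5}\right) = -4 + 0 = -4$)
$D{\left(F,n \right)} = 2 + 2 n$ ($D{\left(F,n \right)} = 4 - 2 \left(1 - n\right) = 4 + \left(-2 + 2 n\right) = 2 + 2 n$)
$f{\left(s,g \right)} = 6 - 4 g$ ($f{\left(s,g \right)} = - 4 g + 6 = 6 - 4 g$)
$\left(L{\left(4 \right)} + 1^{-1}\right) f{\left(D{\left(1,1 \right)},-1 \right)} = \left(4 + 1^{-1}\right) \left(6 - -4\right) = \left(4 + 1\right) \left(6 + 4\right) = 5 \cdot 10 = 50$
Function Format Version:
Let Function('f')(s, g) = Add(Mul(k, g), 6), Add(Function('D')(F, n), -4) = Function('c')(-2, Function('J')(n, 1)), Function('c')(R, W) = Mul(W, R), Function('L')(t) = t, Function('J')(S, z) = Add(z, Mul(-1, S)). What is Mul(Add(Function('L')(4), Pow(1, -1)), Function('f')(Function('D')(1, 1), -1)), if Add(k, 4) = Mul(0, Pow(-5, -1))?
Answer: 50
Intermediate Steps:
Function('c')(R, W) = Mul(R, W)
k = -4 (k = Add(-4, Mul(0, Pow(-5, -1))) = Add(-4, Mul(0, Rational(-1, 5))) = Add(-4, 0) = -4)
Function('D')(F, n) = Add(2, Mul(2, n)) (Function('D')(F, n) = Add(4, Mul(-2, Add(1, Mul(-1, n)))) = Add(4, Add(-2, Mul(2, n))) = Add(2, Mul(2, n)))
Function('f')(s, g) = Add(6, Mul(-4, g)) (Function('f')(s, g) = Add(Mul(-4, g), 6) = Add(6, Mul(-4, g)))
Mul(Add(Function('L')(4), Pow(1, -1)), Function('f')(Function('D')(1, 1), -1)) = Mul(Add(4, Pow(1, -1)), Add(6, Mul(-4, -1))) = Mul(Add(4, 1), Add(6, 4)) = Mul(5, 10) = 50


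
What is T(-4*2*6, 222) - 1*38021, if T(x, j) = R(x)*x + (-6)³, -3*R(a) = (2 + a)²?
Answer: -4381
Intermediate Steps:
R(a) = -(2 + a)²/3
T(x, j) = -216 - x*(2 + x)²/3 (T(x, j) = (-(2 + x)²/3)*x + (-6)³ = -x*(2 + x)²/3 - 216 = -216 - x*(2 + x)²/3)
T(-4*2*6, 222) - 1*38021 = (-216 - -4*2*6*(2 - 4*2*6)²/3) - 1*38021 = (-216 - (-8*6)*(2 - 8*6)²/3) - 38021 = (-216 - ⅓*(-48)*(2 - 48)²) - 38021 = (-216 - ⅓*(-48)*(-46)²) - 38021 = (-216 - ⅓*(-48)*2116) - 38021 = (-216 + 33856) - 38021 = 33640 - 38021 = -4381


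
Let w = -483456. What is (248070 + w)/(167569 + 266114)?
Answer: -26154/48187 ≈ -0.54276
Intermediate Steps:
(248070 + w)/(167569 + 266114) = (248070 - 483456)/(167569 + 266114) = -235386/433683 = -235386*1/433683 = -26154/48187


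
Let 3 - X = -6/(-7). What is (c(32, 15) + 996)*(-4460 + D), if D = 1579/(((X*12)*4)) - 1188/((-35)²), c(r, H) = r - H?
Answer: -794401779131/176400 ≈ -4.5034e+6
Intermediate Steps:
X = 15/7 (X = 3 - (-6)/(-7) = 3 - (-6)*(-1)/7 = 3 - 1*6/7 = 3 - 6/7 = 15/7 ≈ 2.1429)
D = 2536913/176400 (D = 1579/((((15/7)*12)*4)) - 1188/((-35)²) = 1579/(((180/7)*4)) - 1188/1225 = 1579/(720/7) - 1188*1/1225 = 1579*(7/720) - 1188/1225 = 11053/720 - 1188/1225 = 2536913/176400 ≈ 14.382)
(c(32, 15) + 996)*(-4460 + D) = ((32 - 1*15) + 996)*(-4460 + 2536913/176400) = ((32 - 15) + 996)*(-784207087/176400) = (17 + 996)*(-784207087/176400) = 1013*(-784207087/176400) = -794401779131/176400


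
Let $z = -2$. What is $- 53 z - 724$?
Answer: $-618$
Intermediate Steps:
$- 53 z - 724 = \left(-53\right) \left(-2\right) - 724 = 106 - 724 = -618$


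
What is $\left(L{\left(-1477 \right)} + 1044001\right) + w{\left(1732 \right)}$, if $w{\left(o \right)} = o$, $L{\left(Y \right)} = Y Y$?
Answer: $3227262$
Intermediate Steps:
$L{\left(Y \right)} = Y^{2}$
$\left(L{\left(-1477 \right)} + 1044001\right) + w{\left(1732 \right)} = \left(\left(-1477\right)^{2} + 1044001\right) + 1732 = \left(2181529 + 1044001\right) + 1732 = 3225530 + 1732 = 3227262$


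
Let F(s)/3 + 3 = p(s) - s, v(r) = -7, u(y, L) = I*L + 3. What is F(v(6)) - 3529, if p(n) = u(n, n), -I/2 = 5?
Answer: -3298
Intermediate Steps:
I = -10 (I = -2*5 = -10)
u(y, L) = 3 - 10*L (u(y, L) = -10*L + 3 = 3 - 10*L)
p(n) = 3 - 10*n
F(s) = -33*s (F(s) = -9 + 3*((3 - 10*s) - s) = -9 + 3*(3 - 11*s) = -9 + (9 - 33*s) = -33*s)
F(v(6)) - 3529 = -33*(-7) - 3529 = 231 - 3529 = -3298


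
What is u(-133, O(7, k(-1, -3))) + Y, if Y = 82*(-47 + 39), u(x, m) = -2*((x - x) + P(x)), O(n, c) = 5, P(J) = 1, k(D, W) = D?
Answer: -658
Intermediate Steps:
u(x, m) = -2 (u(x, m) = -2*((x - x) + 1) = -2*(0 + 1) = -2*1 = -2)
Y = -656 (Y = 82*(-8) = -656)
u(-133, O(7, k(-1, -3))) + Y = -2 - 656 = -658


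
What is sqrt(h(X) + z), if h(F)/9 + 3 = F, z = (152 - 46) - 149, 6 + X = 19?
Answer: sqrt(47) ≈ 6.8557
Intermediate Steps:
X = 13 (X = -6 + 19 = 13)
z = -43 (z = 106 - 149 = -43)
h(F) = -27 + 9*F
sqrt(h(X) + z) = sqrt((-27 + 9*13) - 43) = sqrt((-27 + 117) - 43) = sqrt(90 - 43) = sqrt(47)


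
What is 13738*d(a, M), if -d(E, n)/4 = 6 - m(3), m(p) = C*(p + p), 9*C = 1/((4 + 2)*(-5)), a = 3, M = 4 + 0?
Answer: -14891992/45 ≈ -3.3093e+5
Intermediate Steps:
M = 4
C = -1/270 (C = 1/(9*(((4 + 2)*(-5)))) = 1/(9*((6*(-5)))) = (⅑)/(-30) = (⅑)*(-1/30) = -1/270 ≈ -0.0037037)
m(p) = -p/135 (m(p) = -(p + p)/270 = -p/135)
d(E, n) = -1084/45 (d(E, n) = -4*(6 - (-1)*3/135) = -4*(6 - 1*(-1/45)) = -4*(6 + 1/45) = -4*271/45 = -1084/45)
13738*d(a, M) = 13738*(-1084/45) = -14891992/45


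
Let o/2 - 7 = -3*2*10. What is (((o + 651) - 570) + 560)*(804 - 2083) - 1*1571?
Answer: -685836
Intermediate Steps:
o = -106 (o = 14 + 2*(-3*2*10) = 14 + 2*(-6*10) = 14 + 2*(-60) = 14 - 120 = -106)
(((o + 651) - 570) + 560)*(804 - 2083) - 1*1571 = (((-106 + 651) - 570) + 560)*(804 - 2083) - 1*1571 = ((545 - 570) + 560)*(-1279) - 1571 = (-25 + 560)*(-1279) - 1571 = 535*(-1279) - 1571 = -684265 - 1571 = -685836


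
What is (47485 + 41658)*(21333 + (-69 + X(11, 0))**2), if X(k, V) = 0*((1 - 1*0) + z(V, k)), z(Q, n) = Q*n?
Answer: 2326097442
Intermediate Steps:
X(k, V) = 0 (X(k, V) = 0*((1 - 1*0) + V*k) = 0*((1 + 0) + V*k) = 0*(1 + V*k) = 0)
(47485 + 41658)*(21333 + (-69 + X(11, 0))**2) = (47485 + 41658)*(21333 + (-69 + 0)**2) = 89143*(21333 + (-69)**2) = 89143*(21333 + 4761) = 89143*26094 = 2326097442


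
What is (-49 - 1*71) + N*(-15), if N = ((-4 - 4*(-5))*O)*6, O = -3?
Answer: 4200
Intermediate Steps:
N = -288 (N = ((-4 - 4*(-5))*(-3))*6 = ((-4 + 20)*(-3))*6 = (16*(-3))*6 = -48*6 = -288)
(-49 - 1*71) + N*(-15) = (-49 - 1*71) - 288*(-15) = (-49 - 71) + 4320 = -120 + 4320 = 4200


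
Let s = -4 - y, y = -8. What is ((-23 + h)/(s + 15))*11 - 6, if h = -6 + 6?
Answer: -367/19 ≈ -19.316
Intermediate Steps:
h = 0
s = 4 (s = -4 - 1*(-8) = -4 + 8 = 4)
((-23 + h)/(s + 15))*11 - 6 = ((-23 + 0)/(4 + 15))*11 - 6 = -23/19*11 - 6 = -253/19 - 6 = -367/19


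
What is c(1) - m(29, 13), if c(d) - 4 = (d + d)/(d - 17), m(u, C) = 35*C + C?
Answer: -3713/8 ≈ -464.13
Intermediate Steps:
m(u, C) = 36*C
c(d) = 4 + 2*d/(-17 + d) (c(d) = 4 + (d + d)/(d - 17) = 4 + (2*d)/(-17 + d) = 4 + 2*d/(-17 + d))
c(1) - m(29, 13) = 2*(-34 + 3*1)/(-17 + 1) - 36*13 = 2*(-34 + 3)/(-16) - 1*468 = 2*(-1/16)*(-31) - 468 = 31/8 - 468 = -3713/8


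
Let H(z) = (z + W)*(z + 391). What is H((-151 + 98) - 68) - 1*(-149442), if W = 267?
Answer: 188862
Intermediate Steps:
H(z) = (267 + z)*(391 + z) (H(z) = (z + 267)*(z + 391) = (267 + z)*(391 + z))
H((-151 + 98) - 68) - 1*(-149442) = (104397 + ((-151 + 98) - 68)² + 658*((-151 + 98) - 68)) - 1*(-149442) = (104397 + (-53 - 68)² + 658*(-53 - 68)) + 149442 = (104397 + (-121)² + 658*(-121)) + 149442 = (104397 + 14641 - 79618) + 149442 = 39420 + 149442 = 188862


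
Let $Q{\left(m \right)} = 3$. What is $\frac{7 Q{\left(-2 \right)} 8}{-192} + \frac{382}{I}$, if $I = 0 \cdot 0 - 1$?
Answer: $- \frac{3063}{8} \approx -382.88$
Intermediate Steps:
$I = -1$ ($I = 0 - 1 = -1$)
$\frac{7 Q{\left(-2 \right)} 8}{-192} + \frac{382}{I} = \frac{7 \cdot 3 \cdot 8}{-192} + \frac{382}{-1} = 21 \cdot 8 \left(- \frac{1}{192}\right) + 382 \left(-1\right) = 168 \left(- \frac{1}{192}\right) - 382 = - \frac{7}{8} - 382 = - \frac{3063}{8}$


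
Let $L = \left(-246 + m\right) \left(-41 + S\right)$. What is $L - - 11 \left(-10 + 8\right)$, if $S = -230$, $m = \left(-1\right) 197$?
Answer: $120031$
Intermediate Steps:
$m = -197$
$L = 120053$ ($L = \left(-246 - 197\right) \left(-41 - 230\right) = \left(-443\right) \left(-271\right) = 120053$)
$L - - 11 \left(-10 + 8\right) = 120053 - - 11 \left(-10 + 8\right) = 120053 - \left(-11\right) \left(-2\right) = 120053 - 22 = 120031$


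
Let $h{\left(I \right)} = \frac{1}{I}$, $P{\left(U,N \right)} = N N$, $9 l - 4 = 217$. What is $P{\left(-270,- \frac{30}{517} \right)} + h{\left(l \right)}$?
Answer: $\frac{2604501}{59070869} \approx 0.044091$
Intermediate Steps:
$l = \frac{221}{9}$ ($l = \frac{4}{9} + \frac{1}{9} \cdot 217 = \frac{4}{9} + \frac{217}{9} = \frac{221}{9} \approx 24.556$)
$P{\left(U,N \right)} = N^{2}$
$P{\left(-270,- \frac{30}{517} \right)} + h{\left(l \right)} = \left(- \frac{30}{517}\right)^{2} + \frac{1}{\frac{221}{9}} = \left(\left(-30\right) \frac{1}{517}\right)^{2} + \frac{9}{221} = \left(- \frac{30}{517}\right)^{2} + \frac{9}{221} = \frac{900}{267289} + \frac{9}{221} = \frac{2604501}{59070869}$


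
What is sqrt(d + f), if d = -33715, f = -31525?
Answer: 2*I*sqrt(16310) ≈ 255.42*I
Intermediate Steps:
sqrt(d + f) = sqrt(-33715 - 31525) = sqrt(-65240) = 2*I*sqrt(16310)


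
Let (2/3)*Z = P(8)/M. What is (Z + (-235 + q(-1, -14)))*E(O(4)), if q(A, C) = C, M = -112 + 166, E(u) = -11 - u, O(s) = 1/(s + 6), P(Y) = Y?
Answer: 82843/30 ≈ 2761.4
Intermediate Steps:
O(s) = 1/(6 + s)
M = 54
Z = 2/9 (Z = 3*(8/54)/2 = 3*(8*(1/54))/2 = (3/2)*(4/27) = 2/9 ≈ 0.22222)
(Z + (-235 + q(-1, -14)))*E(O(4)) = (2/9 + (-235 - 14))*(-11 - 1/(6 + 4)) = (2/9 - 249)*(-11 - 1/10) = -2239*(-11 - 1*1/10)/9 = -2239*(-11 - 1/10)/9 = -2239/9*(-111/10) = 82843/30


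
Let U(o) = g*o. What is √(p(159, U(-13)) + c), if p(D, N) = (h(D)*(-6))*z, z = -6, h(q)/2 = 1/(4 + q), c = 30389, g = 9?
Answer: √807417077/163 ≈ 174.33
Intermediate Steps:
h(q) = 2/(4 + q)
U(o) = 9*o
p(D, N) = 72/(4 + D) (p(D, N) = ((2/(4 + D))*(-6))*(-6) = -12/(4 + D)*(-6) = 72/(4 + D))
√(p(159, U(-13)) + c) = √(72/(4 + 159) + 30389) = √(72/163 + 30389) = √(4953479/163) = √807417077/163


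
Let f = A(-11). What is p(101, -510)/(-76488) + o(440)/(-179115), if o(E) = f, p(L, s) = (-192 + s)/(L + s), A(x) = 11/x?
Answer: -15742523/933893430180 ≈ -1.6857e-5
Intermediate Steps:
f = -1 (f = 11/(-11) = 11*(-1/11) = -1)
p(L, s) = (-192 + s)/(L + s)
o(E) = -1
p(101, -510)/(-76488) + o(440)/(-179115) = ((-192 - 510)/(101 - 510))/(-76488) - 1/(-179115) = (-702/(-409))*(-1/76488) - 1*(-1/179115) = -1/409*(-702)*(-1/76488) + 1/179115 = (702/409)*(-1/76488) + 1/179115 = -117/5213932 + 1/179115 = -15742523/933893430180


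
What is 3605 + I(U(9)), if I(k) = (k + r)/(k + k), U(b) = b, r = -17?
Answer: 32441/9 ≈ 3604.6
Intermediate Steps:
I(k) = (-17 + k)/(2*k) (I(k) = (k - 17)/(k + k) = (-17 + k)/((2*k)) = (-17 + k)*(1/(2*k)) = (-17 + k)/(2*k))
3605 + I(U(9)) = 3605 + (½)*(-17 + 9)/9 = 3605 + (½)*(⅑)*(-8) = 3605 - 4/9 = 32441/9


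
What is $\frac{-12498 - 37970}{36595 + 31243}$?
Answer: $- \frac{25234}{33919} \approx -0.74395$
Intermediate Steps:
$\frac{-12498 - 37970}{36595 + 31243} = - \frac{50468}{67838} = \left(-50468\right) \frac{1}{67838} = - \frac{25234}{33919}$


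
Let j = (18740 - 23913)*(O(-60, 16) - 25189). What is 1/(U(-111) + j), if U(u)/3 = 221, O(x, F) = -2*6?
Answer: 1/130365436 ≈ 7.6707e-9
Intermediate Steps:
O(x, F) = -12
U(u) = 663 (U(u) = 3*221 = 663)
j = 130364773 (j = (18740 - 23913)*(-12 - 25189) = -5173*(-25201) = 130364773)
1/(U(-111) + j) = 1/(663 + 130364773) = 1/130365436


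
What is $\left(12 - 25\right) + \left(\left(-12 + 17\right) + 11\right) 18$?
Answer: $275$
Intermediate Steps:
$\left(12 - 25\right) + \left(\left(-12 + 17\right) + 11\right) 18 = \left(12 - 25\right) + \left(5 + 11\right) 18 = -13 + 16 \cdot 18 = -13 + 288 = 275$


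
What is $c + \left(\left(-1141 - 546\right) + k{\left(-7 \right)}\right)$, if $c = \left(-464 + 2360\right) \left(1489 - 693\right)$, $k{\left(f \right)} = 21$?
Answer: $1507550$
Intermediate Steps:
$c = 1509216$ ($c = 1896 \cdot 796 = 1509216$)
$c + \left(\left(-1141 - 546\right) + k{\left(-7 \right)}\right) = 1509216 + \left(\left(-1141 - 546\right) + 21\right) = 1509216 + \left(-1687 + 21\right) = 1509216 - 1666 = 1507550$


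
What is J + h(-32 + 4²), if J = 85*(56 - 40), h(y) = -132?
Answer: 1228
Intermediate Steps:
J = 1360 (J = 85*16 = 1360)
J + h(-32 + 4²) = 1360 - 132 = 1228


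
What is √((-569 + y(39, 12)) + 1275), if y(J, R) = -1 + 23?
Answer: 2*√182 ≈ 26.981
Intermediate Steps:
y(J, R) = 22
√((-569 + y(39, 12)) + 1275) = √((-569 + 22) + 1275) = √(-547 + 1275) = √728 = 2*√182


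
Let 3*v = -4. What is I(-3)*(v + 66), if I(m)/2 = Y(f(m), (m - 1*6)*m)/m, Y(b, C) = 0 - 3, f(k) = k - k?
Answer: 388/3 ≈ 129.33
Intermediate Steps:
v = -4/3 (v = (⅓)*(-4) = -4/3 ≈ -1.3333)
f(k) = 0
Y(b, C) = -3
I(m) = -6/m (I(m) = 2*(-3/m) = -6/m)
I(-3)*(v + 66) = (-6/(-3))*(-4/3 + 66) = -6*(-⅓)*(194/3) = 2*(194/3) = 388/3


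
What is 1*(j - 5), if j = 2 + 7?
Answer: 4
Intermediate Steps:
j = 9
1*(j - 5) = 1*(9 - 5) = 1*4 = 4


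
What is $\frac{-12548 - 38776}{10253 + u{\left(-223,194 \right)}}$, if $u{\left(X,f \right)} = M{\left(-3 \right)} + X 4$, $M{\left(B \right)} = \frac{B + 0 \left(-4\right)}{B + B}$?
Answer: $- \frac{34216}{6241} \approx -5.4825$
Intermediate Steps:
$M{\left(B \right)} = \frac{1}{2}$ ($M{\left(B \right)} = \frac{B + 0}{2 B} = B \frac{1}{2 B} = \frac{1}{2}$)
$u{\left(X,f \right)} = \frac{1}{2} + 4 X$ ($u{\left(X,f \right)} = \frac{1}{2} + X 4 = \frac{1}{2} + 4 X$)
$\frac{-12548 - 38776}{10253 + u{\left(-223,194 \right)}} = \frac{-12548 - 38776}{10253 + \left(\frac{1}{2} + 4 \left(-223\right)\right)} = - \frac{51324}{10253 + \left(\frac{1}{2} - 892\right)} = - \frac{51324}{10253 - \frac{1783}{2}} = - \frac{51324}{\frac{18723}{2}} = \left(-51324\right) \frac{2}{18723} = - \frac{34216}{6241}$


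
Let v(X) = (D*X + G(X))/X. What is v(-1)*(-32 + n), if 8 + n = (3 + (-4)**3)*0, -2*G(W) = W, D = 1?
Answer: -20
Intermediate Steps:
G(W) = -W/2
v(X) = 1/2 (v(X) = (1*X - X/2)/X = (X - X/2)/X = (X/2)/X = 1/2)
n = -8 (n = -8 + (3 + (-4)**3)*0 = -8 + (3 - 64)*0 = -8 - 61*0 = -8 + 0 = -8)
v(-1)*(-32 + n) = (-32 - 8)/2 = (1/2)*(-40) = -20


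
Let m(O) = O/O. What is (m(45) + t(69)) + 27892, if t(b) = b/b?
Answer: 27894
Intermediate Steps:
m(O) = 1
t(b) = 1
(m(45) + t(69)) + 27892 = (1 + 1) + 27892 = 2 + 27892 = 27894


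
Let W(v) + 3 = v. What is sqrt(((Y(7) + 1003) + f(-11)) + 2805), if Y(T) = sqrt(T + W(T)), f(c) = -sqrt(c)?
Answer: sqrt(3808 + sqrt(11) - I*sqrt(11)) ≈ 61.736 - 0.0269*I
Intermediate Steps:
W(v) = -3 + v
Y(T) = sqrt(-3 + 2*T) (Y(T) = sqrt(T + (-3 + T)) = sqrt(-3 + 2*T))
sqrt(((Y(7) + 1003) + f(-11)) + 2805) = sqrt(((sqrt(-3 + 2*7) + 1003) - sqrt(-11)) + 2805) = sqrt(((sqrt(-3 + 14) + 1003) - I*sqrt(11)) + 2805) = sqrt(((sqrt(11) + 1003) - I*sqrt(11)) + 2805) = sqrt(((1003 + sqrt(11)) - I*sqrt(11)) + 2805) = sqrt((1003 + sqrt(11) - I*sqrt(11)) + 2805) = sqrt(3808 + sqrt(11) - I*sqrt(11))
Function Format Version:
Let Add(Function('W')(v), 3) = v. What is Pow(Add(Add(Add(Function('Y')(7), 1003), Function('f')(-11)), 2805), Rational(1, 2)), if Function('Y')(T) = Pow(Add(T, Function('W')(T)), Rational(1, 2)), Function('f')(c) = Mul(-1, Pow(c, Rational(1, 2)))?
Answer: Pow(Add(3808, Pow(11, Rational(1, 2)), Mul(-1, I, Pow(11, Rational(1, 2)))), Rational(1, 2)) ≈ Add(61.736, Mul(-0.0269, I))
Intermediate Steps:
Function('W')(v) = Add(-3, v)
Function('Y')(T) = Pow(Add(-3, Mul(2, T)), Rational(1, 2)) (Function('Y')(T) = Pow(Add(T, Add(-3, T)), Rational(1, 2)) = Pow(Add(-3, Mul(2, T)), Rational(1, 2)))
Pow(Add(Add(Add(Function('Y')(7), 1003), Function('f')(-11)), 2805), Rational(1, 2)) = Pow(Add(Add(Add(Pow(Add(-3, Mul(2, 7)), Rational(1, 2)), 1003), Mul(-1, Pow(-11, Rational(1, 2)))), 2805), Rational(1, 2)) = Pow(Add(Add(Add(Pow(Add(-3, 14), Rational(1, 2)), 1003), Mul(-1, Mul(I, Pow(11, Rational(1, 2))))), 2805), Rational(1, 2)) = Pow(Add(Add(Add(Pow(11, Rational(1, 2)), 1003), Mul(-1, I, Pow(11, Rational(1, 2)))), 2805), Rational(1, 2)) = Pow(Add(Add(Add(1003, Pow(11, Rational(1, 2))), Mul(-1, I, Pow(11, Rational(1, 2)))), 2805), Rational(1, 2)) = Pow(Add(Add(1003, Pow(11, Rational(1, 2)), Mul(-1, I, Pow(11, Rational(1, 2)))), 2805), Rational(1, 2)) = Pow(Add(3808, Pow(11, Rational(1, 2)), Mul(-1, I, Pow(11, Rational(1, 2)))), Rational(1, 2))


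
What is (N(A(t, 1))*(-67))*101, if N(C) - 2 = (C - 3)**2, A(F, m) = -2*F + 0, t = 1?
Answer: -182709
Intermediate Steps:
A(F, m) = -2*F
N(C) = 2 + (-3 + C)**2 (N(C) = 2 + (C - 3)**2 = 2 + (-3 + C)**2)
(N(A(t, 1))*(-67))*101 = ((2 + (-3 - 2*1)**2)*(-67))*101 = ((2 + (-3 - 2)**2)*(-67))*101 = ((2 + (-5)**2)*(-67))*101 = ((2 + 25)*(-67))*101 = (27*(-67))*101 = -1809*101 = -182709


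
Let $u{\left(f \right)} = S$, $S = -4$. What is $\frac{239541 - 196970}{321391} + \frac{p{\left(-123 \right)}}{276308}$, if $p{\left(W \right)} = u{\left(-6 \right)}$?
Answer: $\frac{2940355576}{22200726107} \approx 0.13244$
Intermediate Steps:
$u{\left(f \right)} = -4$
$p{\left(W \right)} = -4$
$\frac{239541 - 196970}{321391} + \frac{p{\left(-123 \right)}}{276308} = \frac{239541 - 196970}{321391} - \frac{4}{276308} = 42571 \cdot \frac{1}{321391} - \frac{1}{69077} = \frac{42571}{321391} - \frac{1}{69077} = \frac{2940355576}{22200726107}$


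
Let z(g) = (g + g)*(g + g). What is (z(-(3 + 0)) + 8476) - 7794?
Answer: 718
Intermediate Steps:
z(g) = 4*g**2 (z(g) = (2*g)*(2*g) = 4*g**2)
(z(-(3 + 0)) + 8476) - 7794 = (4*(-(3 + 0))**2 + 8476) - 7794 = (4*(-1*3)**2 + 8476) - 7794 = (4*(-3)**2 + 8476) - 7794 = (4*9 + 8476) - 7794 = (36 + 8476) - 7794 = 8512 - 7794 = 718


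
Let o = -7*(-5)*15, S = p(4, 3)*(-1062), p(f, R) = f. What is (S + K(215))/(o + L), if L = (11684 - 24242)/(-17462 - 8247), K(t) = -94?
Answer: -111628478/13509783 ≈ -8.2628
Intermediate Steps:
S = -4248 (S = 4*(-1062) = -4248)
L = 12558/25709 (L = -12558/(-25709) = -12558*(-1/25709) = 12558/25709 ≈ 0.48847)
o = 525 (o = 35*15 = 525)
(S + K(215))/(o + L) = (-4248 - 94)/(525 + 12558/25709) = -4342/13509783/25709 = -4342*25709/13509783 = -111628478/13509783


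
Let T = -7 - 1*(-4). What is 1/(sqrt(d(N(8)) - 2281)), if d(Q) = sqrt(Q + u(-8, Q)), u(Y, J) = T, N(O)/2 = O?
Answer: -I/sqrt(2281 - sqrt(13)) ≈ -0.020955*I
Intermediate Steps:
N(O) = 2*O
T = -3 (T = -7 + 4 = -3)
u(Y, J) = -3
d(Q) = sqrt(-3 + Q) (d(Q) = sqrt(Q - 3) = sqrt(-3 + Q))
1/(sqrt(d(N(8)) - 2281)) = 1/(sqrt(sqrt(-3 + 2*8) - 2281)) = 1/(sqrt(sqrt(-3 + 16) - 2281)) = 1/(sqrt(sqrt(13) - 2281)) = 1/(sqrt(-2281 + sqrt(13))) = 1/sqrt(-2281 + sqrt(13))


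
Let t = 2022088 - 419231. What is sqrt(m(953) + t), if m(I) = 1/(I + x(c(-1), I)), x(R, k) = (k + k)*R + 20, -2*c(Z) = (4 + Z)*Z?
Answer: 5*sqrt(235367112318)/1916 ≈ 1266.0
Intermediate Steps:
c(Z) = -Z*(4 + Z)/2 (c(Z) = -(4 + Z)*Z/2 = -Z*(4 + Z)/2)
t = 1602857
x(R, k) = 20 + 2*R*k (x(R, k) = (2*k)*R + 20 = 2*R*k + 20 = 20 + 2*R*k)
m(I) = 1/(20 + 4*I) (m(I) = 1/(I + (20 + 2*(-1/2*(-1)*(4 - 1))*I)) = 1/(I + (20 + 2*(-1/2*(-1)*3)*I)) = 1/(I + (20 + 2*(3/2)*I)) = 1/(I + (20 + 3*I)) = 1/(20 + 4*I))
sqrt(m(953) + t) = sqrt(1/(4*(5 + 953)) + 1602857) = sqrt((1/4)/958 + 1602857) = sqrt((1/4)*(1/958) + 1602857) = sqrt(1/3832 + 1602857) = sqrt(6142148025/3832) = 5*sqrt(235367112318)/1916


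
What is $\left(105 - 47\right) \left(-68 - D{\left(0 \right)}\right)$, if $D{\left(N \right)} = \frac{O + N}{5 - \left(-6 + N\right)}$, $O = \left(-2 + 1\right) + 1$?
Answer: $-3944$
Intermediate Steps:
$O = 0$ ($O = -1 + 1 = 0$)
$D{\left(N \right)} = \frac{N}{11 - N}$ ($D{\left(N \right)} = \frac{0 + N}{5 - \left(-6 + N\right)} = \frac{N}{11 - N}$)
$\left(105 - 47\right) \left(-68 - D{\left(0 \right)}\right) = \left(105 - 47\right) \left(-68 - \left(-1\right) 0 \frac{1}{-11 + 0}\right) = 58 \left(-68 - \left(-1\right) 0 \frac{1}{-11}\right) = 58 \left(-68 - \left(-1\right) 0 \left(- \frac{1}{11}\right)\right) = 58 \left(-68 - 0\right) = 58 \left(-68 + 0\right) = 58 \left(-68\right) = -3944$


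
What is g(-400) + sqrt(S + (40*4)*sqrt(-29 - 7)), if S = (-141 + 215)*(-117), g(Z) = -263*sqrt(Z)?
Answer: sqrt(-8658 + 960*I) - 5260*I ≈ 5.1507 - 5166.8*I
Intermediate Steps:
S = -8658 (S = 74*(-117) = -8658)
g(-400) + sqrt(S + (40*4)*sqrt(-29 - 7)) = -5260*I + sqrt(-8658 + (40*4)*sqrt(-29 - 7)) = -5260*I + sqrt(-8658 + 160*sqrt(-36)) = -5260*I + sqrt(-8658 + 160*(6*I)) = -5260*I + sqrt(-8658 + 960*I) = sqrt(-8658 + 960*I) - 5260*I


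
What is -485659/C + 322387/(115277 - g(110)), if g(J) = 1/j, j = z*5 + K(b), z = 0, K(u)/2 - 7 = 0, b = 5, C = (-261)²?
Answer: -158778447455/36646305039 ≈ -4.3327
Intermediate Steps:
C = 68121
K(u) = 14 (K(u) = 14 + 2*0 = 14 + 0 = 14)
j = 14 (j = 0*5 + 14 = 0 + 14 = 14)
g(J) = 1/14
-485659/C + 322387/(115277 - g(110)) = -485659/68121 + 322387/(115277 - 1*1/14) = -485659*1/68121 + 322387/(115277 - 1/14) = -485659/68121 + 322387/(1613877/14) = -485659/68121 + 322387*(14/1613877) = -485659/68121 + 4513418/1613877 = -158778447455/36646305039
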